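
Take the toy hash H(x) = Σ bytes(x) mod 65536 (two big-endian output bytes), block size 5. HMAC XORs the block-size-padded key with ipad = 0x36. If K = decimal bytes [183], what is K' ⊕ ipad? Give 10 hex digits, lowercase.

Key decimal bytes [183] = b7 is 1 byte ≤ B = 5; zero-pad to 5 bytes: K' = b7 00 00 00 00.
XOR each byte with 0x36: b7⊕36=81, 00⊕36=36, 00⊕36=36, 00⊕36=36, 00⊕36=36.

8136363636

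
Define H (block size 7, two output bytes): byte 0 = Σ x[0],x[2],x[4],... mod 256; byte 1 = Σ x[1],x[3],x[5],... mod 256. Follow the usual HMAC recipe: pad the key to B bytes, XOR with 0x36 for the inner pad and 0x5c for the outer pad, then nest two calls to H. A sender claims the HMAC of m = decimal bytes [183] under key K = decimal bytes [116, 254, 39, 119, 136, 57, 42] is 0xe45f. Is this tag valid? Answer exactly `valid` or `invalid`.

Key decimal bytes [116, 254, 39, 119, 136, 57, 42] = 74 fe 27 77 88 39 2a is exactly B = 7 bytes: K' = 74 fe 27 77 88 39 2a.
K' ⊕ ipad = 42 c8 11 41 be 0f 1c; K' ⊕ opad = 28 a2 7b 2b d4 65 76.
Inner hash: even-index sum = 301 mod 256 = 45; odd-index sum = 463 mod 256 = 207 → 2d cf.
Outer hash (recomputed tag): even-index sum = 700 mod 256 = 188; odd-index sum = 351 mod 256 = 95 → bc 5f.
Recomputed tag = bc5f; claimed = e45f → mismatch.

invalid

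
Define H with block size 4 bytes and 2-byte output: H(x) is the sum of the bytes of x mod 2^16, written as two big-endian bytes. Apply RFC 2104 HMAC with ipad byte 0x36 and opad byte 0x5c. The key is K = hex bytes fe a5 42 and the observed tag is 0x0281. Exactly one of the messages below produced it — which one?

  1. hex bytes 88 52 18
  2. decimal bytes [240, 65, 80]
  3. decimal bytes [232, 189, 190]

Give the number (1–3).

Key hex bytes fe a5 42 is 3 bytes ≤ B = 4; zero-pad to 4 bytes: K' = fe a5 42 00.
K' ⊕ ipad = c8 93 74 36; K' ⊕ opad = a2 f9 1e 5c.
m1: inner = H(c8 93 74 36 88 52 18) = 02 f7; tag = H(a2 f9 1e 5c 02 f7) = 030e
m2: inner = H(c8 93 74 36 f0 41 50) = 03 86; tag = H(a2 f9 1e 5c 03 86) = 029e
m3: inner = H(c8 93 74 36 e8 bd be) = 04 68; tag = H(a2 f9 1e 5c 04 68) = 0281 ← matches

3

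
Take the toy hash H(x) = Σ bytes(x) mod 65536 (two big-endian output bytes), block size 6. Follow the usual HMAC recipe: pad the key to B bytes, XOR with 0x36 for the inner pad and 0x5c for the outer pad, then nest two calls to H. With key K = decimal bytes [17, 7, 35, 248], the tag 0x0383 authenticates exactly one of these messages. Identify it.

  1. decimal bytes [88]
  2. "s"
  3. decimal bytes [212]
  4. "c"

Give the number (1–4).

Key decimal bytes [17, 7, 35, 248] = 11 07 23 f8 is 4 bytes ≤ B = 6; zero-pad to 6 bytes: K' = 11 07 23 f8 00 00.
K' ⊕ ipad = 27 31 15 ce 36 36; K' ⊕ opad = 4d 5b 7f a4 5c 5c.
m1: inner = H(27 31 15 ce 36 36 58) = 01 ff; tag = H(4d 5b 7f a4 5c 5c 01 ff) = 0383 ← matches
m2: inner = H(27 31 15 ce 36 36 73) = 02 1a; tag = H(4d 5b 7f a4 5c 5c 02 1a) = 029f
m3: inner = H(27 31 15 ce 36 36 d4) = 02 7b; tag = H(4d 5b 7f a4 5c 5c 02 7b) = 0300
m4: inner = H(27 31 15 ce 36 36 63) = 02 0a; tag = H(4d 5b 7f a4 5c 5c 02 0a) = 028f

1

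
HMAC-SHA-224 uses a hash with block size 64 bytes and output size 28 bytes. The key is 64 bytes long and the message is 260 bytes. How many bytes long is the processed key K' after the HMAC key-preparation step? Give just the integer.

64

Key is 64 ≤ 64 bytes, zero-padded: |K'| = 64.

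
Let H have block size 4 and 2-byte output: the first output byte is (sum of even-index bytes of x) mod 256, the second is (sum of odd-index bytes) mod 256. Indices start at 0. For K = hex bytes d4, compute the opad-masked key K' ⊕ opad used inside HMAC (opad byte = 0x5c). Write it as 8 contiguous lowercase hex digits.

885c5c5c

Key hex bytes d4 is 1 byte ≤ B = 4; zero-pad to 4 bytes: K' = d4 00 00 00.
XOR each byte with 0x5c: d4⊕5c=88, 00⊕5c=5c, 00⊕5c=5c, 00⊕5c=5c.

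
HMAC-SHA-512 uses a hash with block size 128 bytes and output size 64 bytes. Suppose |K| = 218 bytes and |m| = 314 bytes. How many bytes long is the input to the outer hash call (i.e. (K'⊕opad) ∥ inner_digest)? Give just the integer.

Key is 218 > 128 bytes, so it is hashed to 64 bytes then zero-padded to 128: |K'| = 128.
Outer input = (K'⊕opad) ∥ H(inner) → 128 + 64 = 192 bytes.

192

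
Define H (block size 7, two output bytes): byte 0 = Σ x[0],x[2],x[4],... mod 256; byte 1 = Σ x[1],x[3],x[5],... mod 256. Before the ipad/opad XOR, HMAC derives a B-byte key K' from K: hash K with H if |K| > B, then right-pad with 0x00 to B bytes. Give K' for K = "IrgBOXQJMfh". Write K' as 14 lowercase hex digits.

|K| = 11 > B = 7, so first hash the key.
H(K): even-index sum = 517 mod 256 = 5; odd-index sum = 444 mod 256 = 188 → 05 bc.
Zero-pad H(K) = 05 bc to 7 bytes: K' = 05 bc 00 00 00 00 00.

05bc0000000000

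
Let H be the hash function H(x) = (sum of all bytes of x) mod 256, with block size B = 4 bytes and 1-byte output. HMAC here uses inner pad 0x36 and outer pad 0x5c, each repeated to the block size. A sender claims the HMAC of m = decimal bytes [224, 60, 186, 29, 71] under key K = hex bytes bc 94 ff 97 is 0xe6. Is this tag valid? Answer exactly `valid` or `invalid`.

Key hex bytes bc 94 ff 97 is exactly B = 4 bytes: K' = bc 94 ff 97.
K' ⊕ ipad = 8a a2 c9 a1; K' ⊕ opad = e0 c8 a3 cb.
Inner hash: sum = 138+162+201+161+224+60+186+29+71 = 1232; mod 256 = 208 → d0.
Outer hash (recomputed tag): sum = 224+200+163+203+208 = 998; mod 256 = 230 → e6.
Recomputed tag = e6; claimed = e6 → match.

valid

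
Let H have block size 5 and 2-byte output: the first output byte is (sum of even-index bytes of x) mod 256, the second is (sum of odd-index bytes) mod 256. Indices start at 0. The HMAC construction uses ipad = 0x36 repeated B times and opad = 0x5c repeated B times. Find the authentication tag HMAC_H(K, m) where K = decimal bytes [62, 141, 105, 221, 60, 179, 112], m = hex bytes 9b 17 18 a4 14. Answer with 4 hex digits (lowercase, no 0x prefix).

ef29

Key decimal bytes [62, 141, 105, 221, 60, 179, 112] = 3e 8d 69 dd 3c b3 70 is 7 bytes > B = 5, so hash it first: H(key) = 53 1d, then zero-pad to 5 bytes: K' = 53 1d 00 00 00.
K' ⊕ ipad = 65 2b 36 36 36.  K' ⊕ opad = 0f 41 5c 5c 5c.
Inner input = (K'⊕ipad) ∥ m = 65 2b 36 36 36 ∥ 9b 17 18 a4 14.
Inner hash: even-index sum = 396 mod 256 = 140; odd-index sum = 296 mod 256 = 40 → 8c 28.
Outer input = (K'⊕opad) ∥ inner = 0f 41 5c 5c 5c ∥ 8c 28.
Outer hash (tag): even-index sum = 239 mod 256 = 239; odd-index sum = 297 mod 256 = 41 → ef 29.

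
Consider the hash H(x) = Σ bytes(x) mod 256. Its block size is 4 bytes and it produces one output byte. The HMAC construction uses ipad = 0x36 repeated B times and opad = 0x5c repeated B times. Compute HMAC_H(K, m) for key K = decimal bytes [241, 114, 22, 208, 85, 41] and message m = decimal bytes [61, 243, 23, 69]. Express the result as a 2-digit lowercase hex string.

ce

Key decimal bytes [241, 114, 22, 208, 85, 41] = f1 72 16 d0 55 29 is 6 bytes > B = 4, so hash it first: H(key) = c7, then zero-pad to 4 bytes: K' = c7 00 00 00.
K' ⊕ ipad = f1 36 36 36.  K' ⊕ opad = 9b 5c 5c 5c.
Inner input = (K'⊕ipad) ∥ m = f1 36 36 36 ∥ 3d f3 17 45.
Inner hash: sum = 241+54+54+54+61+243+23+69 = 799; mod 256 = 31 → 1f.
Outer input = (K'⊕opad) ∥ inner = 9b 5c 5c 5c ∥ 1f.
Outer hash (tag): sum = 155+92+92+92+31 = 462; mod 256 = 206 → ce.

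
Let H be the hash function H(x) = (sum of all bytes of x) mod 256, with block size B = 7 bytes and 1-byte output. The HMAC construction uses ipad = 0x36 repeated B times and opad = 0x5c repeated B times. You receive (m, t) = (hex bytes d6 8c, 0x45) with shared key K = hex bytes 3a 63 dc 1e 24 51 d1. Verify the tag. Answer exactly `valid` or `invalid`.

Key hex bytes 3a 63 dc 1e 24 51 d1 is exactly B = 7 bytes: K' = 3a 63 dc 1e 24 51 d1.
K' ⊕ ipad = 0c 55 ea 28 12 67 e7; K' ⊕ opad = 66 3f 80 42 78 0d 8d.
Inner hash: sum = 12+85+234+40+18+103+231+214+140 = 1077; mod 256 = 53 → 35.
Outer hash (recomputed tag): sum = 102+63+128+66+120+13+141+53 = 686; mod 256 = 174 → ae.
Recomputed tag = ae; claimed = 45 → mismatch.

invalid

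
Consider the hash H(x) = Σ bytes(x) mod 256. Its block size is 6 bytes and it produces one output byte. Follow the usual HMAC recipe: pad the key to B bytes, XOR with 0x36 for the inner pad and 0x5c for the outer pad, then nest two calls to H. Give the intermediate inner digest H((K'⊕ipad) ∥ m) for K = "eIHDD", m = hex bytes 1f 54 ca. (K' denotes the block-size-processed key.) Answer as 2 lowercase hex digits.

a7

Key "eIHDD" = 65 49 48 44 44 is 5 bytes ≤ B = 6; zero-pad to 6 bytes: K' = 65 49 48 44 44 00.
K' ⊕ ipad = 53 7f 7e 72 72 36.
Inner input = 53 7f 7e 72 72 36 ∥ 1f 54 ca.
Inner hash: sum = 83+127+126+114+114+54+31+84+202 = 935; mod 256 = 167 → a7.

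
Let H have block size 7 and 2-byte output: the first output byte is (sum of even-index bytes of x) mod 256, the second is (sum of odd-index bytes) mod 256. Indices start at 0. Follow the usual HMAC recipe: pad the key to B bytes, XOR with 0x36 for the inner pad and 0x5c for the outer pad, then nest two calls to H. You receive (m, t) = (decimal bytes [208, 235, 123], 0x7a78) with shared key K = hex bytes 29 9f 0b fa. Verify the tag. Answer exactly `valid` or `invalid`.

valid

Key hex bytes 29 9f 0b fa is 4 bytes ≤ B = 7; zero-pad to 7 bytes: K' = 29 9f 0b fa 00 00 00.
K' ⊕ ipad = 1f a9 3d cc 36 36 36; K' ⊕ opad = 75 c3 57 a6 5c 5c 5c.
Inner hash: even-index sum = 435 mod 256 = 179; odd-index sum = 758 mod 256 = 246 → b3 f6.
Outer hash (recomputed tag): even-index sum = 634 mod 256 = 122; odd-index sum = 632 mod 256 = 120 → 7a 78.
Recomputed tag = 7a78; claimed = 7a78 → match.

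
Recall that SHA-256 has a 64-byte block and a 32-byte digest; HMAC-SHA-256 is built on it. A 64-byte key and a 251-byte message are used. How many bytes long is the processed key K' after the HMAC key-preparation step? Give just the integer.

Key is 64 ≤ 64 bytes, zero-padded: |K'| = 64.

64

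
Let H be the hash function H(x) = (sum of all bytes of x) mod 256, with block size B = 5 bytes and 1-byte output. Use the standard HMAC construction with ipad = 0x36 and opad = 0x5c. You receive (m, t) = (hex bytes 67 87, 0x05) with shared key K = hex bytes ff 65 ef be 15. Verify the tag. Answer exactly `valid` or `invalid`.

invalid

Key hex bytes ff 65 ef be 15 is exactly B = 5 bytes: K' = ff 65 ef be 15.
K' ⊕ ipad = c9 53 d9 88 23; K' ⊕ opad = a3 39 b3 e2 49.
Inner hash: sum = 201+83+217+136+35+103+135 = 910; mod 256 = 142 → 8e.
Outer hash (recomputed tag): sum = 163+57+179+226+73+142 = 840; mod 256 = 72 → 48.
Recomputed tag = 48; claimed = 05 → mismatch.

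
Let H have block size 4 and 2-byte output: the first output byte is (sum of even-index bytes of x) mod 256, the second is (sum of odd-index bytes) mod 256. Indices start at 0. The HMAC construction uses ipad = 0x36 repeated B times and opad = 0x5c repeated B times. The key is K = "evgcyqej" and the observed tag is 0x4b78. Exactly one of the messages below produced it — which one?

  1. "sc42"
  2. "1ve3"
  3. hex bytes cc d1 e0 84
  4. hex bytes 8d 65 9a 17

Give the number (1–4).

4

Key "evgcyqej" = 65 76 67 63 79 71 65 6a is 8 bytes > B = 4, so hash it first: H(key) = aa b4, then zero-pad to 4 bytes: K' = aa b4 00 00.
K' ⊕ ipad = 9c 82 36 36; K' ⊕ opad = f6 e8 5c 5c.
m1: inner = H(9c 82 36 36 73 63 34 32) = 79 4d; tag = H(f6 e8 5c 5c 79 4d) = cb91
m2: inner = H(9c 82 36 36 31 76 65 33) = 68 61; tag = H(f6 e8 5c 5c 68 61) = baa5
m3: inner = H(9c 82 36 36 cc d1 e0 84) = 7e 0d; tag = H(f6 e8 5c 5c 7e 0d) = d051
m4: inner = H(9c 82 36 36 8d 65 9a 17) = f9 34; tag = H(f6 e8 5c 5c f9 34) = 4b78 ← matches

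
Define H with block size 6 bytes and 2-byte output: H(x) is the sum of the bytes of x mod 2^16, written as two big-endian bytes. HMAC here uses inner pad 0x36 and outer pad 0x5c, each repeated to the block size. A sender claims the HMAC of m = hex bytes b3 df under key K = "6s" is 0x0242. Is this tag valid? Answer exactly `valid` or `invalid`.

invalid

Key "6s" = 36 73 is 2 bytes ≤ B = 6; zero-pad to 6 bytes: K' = 36 73 00 00 00 00.
K' ⊕ ipad = 00 45 36 36 36 36; K' ⊕ opad = 6a 2f 5c 5c 5c 5c.
Inner hash: sum = 0+69+54+54+54+54+179+223 = 687 → 02 af.
Outer hash (recomputed tag): sum = 106+47+92+92+92+92+2+175 = 698 → 02 ba.
Recomputed tag = 02ba; claimed = 0242 → mismatch.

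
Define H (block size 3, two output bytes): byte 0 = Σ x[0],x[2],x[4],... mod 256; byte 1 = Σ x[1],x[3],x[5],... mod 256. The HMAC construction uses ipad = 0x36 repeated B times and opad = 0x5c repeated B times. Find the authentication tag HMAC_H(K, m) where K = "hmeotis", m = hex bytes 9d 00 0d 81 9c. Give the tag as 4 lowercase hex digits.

Key "hmeotis" = 68 6d 65 6f 74 69 73 is 7 bytes > B = 3, so hash it first: H(key) = b4 45, then zero-pad to 3 bytes: K' = b4 45 00.
K' ⊕ ipad = 82 73 36.  K' ⊕ opad = e8 19 5c.
Inner input = (K'⊕ipad) ∥ m = 82 73 36 ∥ 9d 00 0d 81 9c.
Inner hash: even-index sum = 313 mod 256 = 57; odd-index sum = 441 mod 256 = 185 → 39 b9.
Outer input = (K'⊕opad) ∥ inner = e8 19 5c ∥ 39 b9.
Outer hash (tag): even-index sum = 509 mod 256 = 253; odd-index sum = 82 mod 256 = 82 → fd 52.

fd52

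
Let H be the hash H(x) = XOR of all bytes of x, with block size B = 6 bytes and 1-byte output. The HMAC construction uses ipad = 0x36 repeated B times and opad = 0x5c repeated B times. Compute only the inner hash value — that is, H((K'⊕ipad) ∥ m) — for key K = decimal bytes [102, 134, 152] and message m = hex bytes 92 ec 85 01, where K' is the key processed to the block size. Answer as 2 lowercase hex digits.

Key decimal bytes [102, 134, 152] = 66 86 98 is 3 bytes ≤ B = 6; zero-pad to 6 bytes: K' = 66 86 98 00 00 00.
K' ⊕ ipad = 50 b0 ae 36 36 36.
Inner input = 50 b0 ae 36 36 36 ∥ 92 ec 85 01.
Inner hash: XOR 50⊕b0⊕ae⊕36⊕36⊕36⊕92⊕ec⊕85⊕01 = 82.

82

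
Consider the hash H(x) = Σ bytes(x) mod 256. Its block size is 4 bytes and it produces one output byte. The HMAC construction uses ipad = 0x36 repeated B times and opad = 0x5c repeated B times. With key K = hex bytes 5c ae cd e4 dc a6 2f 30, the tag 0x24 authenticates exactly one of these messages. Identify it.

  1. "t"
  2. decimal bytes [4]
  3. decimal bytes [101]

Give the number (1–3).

2

Key hex bytes 5c ae cd e4 dc a6 2f 30 is 8 bytes > B = 4, so hash it first: H(key) = 9c, then zero-pad to 4 bytes: K' = 9c 00 00 00.
K' ⊕ ipad = aa 36 36 36; K' ⊕ opad = c0 5c 5c 5c.
m1: inner = H(aa 36 36 36 74) = c0; tag = H(c0 5c 5c 5c c0) = 94
m2: inner = H(aa 36 36 36 04) = 50; tag = H(c0 5c 5c 5c 50) = 24 ← matches
m3: inner = H(aa 36 36 36 65) = b1; tag = H(c0 5c 5c 5c b1) = 85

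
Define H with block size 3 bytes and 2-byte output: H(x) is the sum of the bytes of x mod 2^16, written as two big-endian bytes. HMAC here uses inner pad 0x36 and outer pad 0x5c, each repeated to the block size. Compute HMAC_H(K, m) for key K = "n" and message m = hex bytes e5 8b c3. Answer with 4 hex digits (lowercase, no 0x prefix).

Key "n" = 6e is 1 byte ≤ B = 3; zero-pad to 3 bytes: K' = 6e 00 00.
K' ⊕ ipad = 58 36 36.  K' ⊕ opad = 32 5c 5c.
Inner input = (K'⊕ipad) ∥ m = 58 36 36 ∥ e5 8b c3.
Inner hash: sum = 88+54+54+229+139+195 = 759 → 02 f7.
Outer input = (K'⊕opad) ∥ inner = 32 5c 5c ∥ 02 f7.
Outer hash (tag): sum = 50+92+92+2+247 = 483 → 01 e3.

01e3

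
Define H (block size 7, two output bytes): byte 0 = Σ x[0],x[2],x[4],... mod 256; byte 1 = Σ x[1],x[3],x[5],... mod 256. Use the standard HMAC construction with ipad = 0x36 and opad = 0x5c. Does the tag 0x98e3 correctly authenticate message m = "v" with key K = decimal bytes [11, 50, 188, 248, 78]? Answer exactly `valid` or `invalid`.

Key decimal bytes [11, 50, 188, 248, 78] = 0b 32 bc f8 4e is 5 bytes ≤ B = 7; zero-pad to 7 bytes: K' = 0b 32 bc f8 4e 00 00.
K' ⊕ ipad = 3d 04 8a ce 78 36 36; K' ⊕ opad = 57 6e e0 a4 12 5c 5c.
Inner hash: even-index sum = 373 mod 256 = 117; odd-index sum = 382 mod 256 = 126 → 75 7e.
Outer hash (recomputed tag): even-index sum = 547 mod 256 = 35; odd-index sum = 483 mod 256 = 227 → 23 e3.
Recomputed tag = 23e3; claimed = 98e3 → mismatch.

invalid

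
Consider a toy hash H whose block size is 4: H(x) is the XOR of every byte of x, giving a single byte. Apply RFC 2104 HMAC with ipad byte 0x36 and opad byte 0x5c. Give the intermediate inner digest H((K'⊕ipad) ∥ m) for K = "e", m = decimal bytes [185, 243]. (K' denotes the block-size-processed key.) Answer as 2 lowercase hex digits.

Key "e" = 65 is 1 byte ≤ B = 4; zero-pad to 4 bytes: K' = 65 00 00 00.
K' ⊕ ipad = 53 36 36 36.
Inner input = 53 36 36 36 ∥ b9 f3.
Inner hash: XOR 53⊕36⊕36⊕36⊕b9⊕f3 = 2f.

2f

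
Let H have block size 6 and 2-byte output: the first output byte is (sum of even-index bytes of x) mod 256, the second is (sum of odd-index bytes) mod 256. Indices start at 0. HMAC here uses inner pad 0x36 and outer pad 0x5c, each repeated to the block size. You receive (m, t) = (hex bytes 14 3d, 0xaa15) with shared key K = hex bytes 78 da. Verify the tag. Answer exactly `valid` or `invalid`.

Key hex bytes 78 da is 2 bytes ≤ B = 6; zero-pad to 6 bytes: K' = 78 da 00 00 00 00.
K' ⊕ ipad = 4e ec 36 36 36 36; K' ⊕ opad = 24 86 5c 5c 5c 5c.
Inner hash: even-index sum = 206 mod 256 = 206; odd-index sum = 405 mod 256 = 149 → ce 95.
Outer hash (recomputed tag): even-index sum = 426 mod 256 = 170; odd-index sum = 467 mod 256 = 211 → aa d3.
Recomputed tag = aad3; claimed = aa15 → mismatch.

invalid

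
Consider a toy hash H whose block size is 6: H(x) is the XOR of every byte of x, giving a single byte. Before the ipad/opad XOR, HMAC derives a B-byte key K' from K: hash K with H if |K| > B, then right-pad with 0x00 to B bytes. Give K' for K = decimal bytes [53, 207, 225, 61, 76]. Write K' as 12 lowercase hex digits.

Key decimal bytes [53, 207, 225, 61, 76] = 35 cf e1 3d 4c is 5 bytes ≤ B = 6; zero-pad to 6 bytes: K' = 35 cf e1 3d 4c 00.

35cfe13d4c00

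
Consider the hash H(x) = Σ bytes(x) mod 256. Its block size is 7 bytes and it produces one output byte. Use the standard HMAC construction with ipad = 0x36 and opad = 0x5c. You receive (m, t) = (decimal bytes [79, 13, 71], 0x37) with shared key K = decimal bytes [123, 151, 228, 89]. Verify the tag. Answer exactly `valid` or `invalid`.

valid

Key decimal bytes [123, 151, 228, 89] = 7b 97 e4 59 is 4 bytes ≤ B = 7; zero-pad to 7 bytes: K' = 7b 97 e4 59 00 00 00.
K' ⊕ ipad = 4d a1 d2 6f 36 36 36; K' ⊕ opad = 27 cb b8 05 5c 5c 5c.
Inner hash: sum = 77+161+210+111+54+54+54+79+13+71 = 884; mod 256 = 116 → 74.
Outer hash (recomputed tag): sum = 39+203+184+5+92+92+92+116 = 823; mod 256 = 55 → 37.
Recomputed tag = 37; claimed = 37 → match.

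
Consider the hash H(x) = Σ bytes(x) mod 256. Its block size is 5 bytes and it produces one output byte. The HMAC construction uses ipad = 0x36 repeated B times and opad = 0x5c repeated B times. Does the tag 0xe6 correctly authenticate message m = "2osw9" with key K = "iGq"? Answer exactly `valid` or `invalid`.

Key "iGq" = 69 47 71 is 3 bytes ≤ B = 5; zero-pad to 5 bytes: K' = 69 47 71 00 00.
K' ⊕ ipad = 5f 71 47 36 36; K' ⊕ opad = 35 1b 2d 5c 5c.
Inner hash: sum = 95+113+71+54+54+50+111+115+119+57 = 839; mod 256 = 71 → 47.
Outer hash (recomputed tag): sum = 53+27+45+92+92+71 = 380; mod 256 = 124 → 7c.
Recomputed tag = 7c; claimed = e6 → mismatch.

invalid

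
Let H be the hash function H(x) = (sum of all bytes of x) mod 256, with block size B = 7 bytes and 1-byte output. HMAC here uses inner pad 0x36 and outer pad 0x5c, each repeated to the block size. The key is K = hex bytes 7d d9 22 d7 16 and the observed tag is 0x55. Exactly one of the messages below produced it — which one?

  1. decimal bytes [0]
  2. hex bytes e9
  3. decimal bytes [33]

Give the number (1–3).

Key hex bytes 7d d9 22 d7 16 is 5 bytes ≤ B = 7; zero-pad to 7 bytes: K' = 7d d9 22 d7 16 00 00.
K' ⊕ ipad = 4b ef 14 e1 20 36 36; K' ⊕ opad = 21 85 7e 8b 4a 5c 5c.
m1: inner = H(4b ef 14 e1 20 36 36 00) = bb; tag = H(21 85 7e 8b 4a 5c 5c bb) = 6c
m2: inner = H(4b ef 14 e1 20 36 36 e9) = a4; tag = H(21 85 7e 8b 4a 5c 5c a4) = 55 ← matches
m3: inner = H(4b ef 14 e1 20 36 36 21) = dc; tag = H(21 85 7e 8b 4a 5c 5c dc) = 8d

2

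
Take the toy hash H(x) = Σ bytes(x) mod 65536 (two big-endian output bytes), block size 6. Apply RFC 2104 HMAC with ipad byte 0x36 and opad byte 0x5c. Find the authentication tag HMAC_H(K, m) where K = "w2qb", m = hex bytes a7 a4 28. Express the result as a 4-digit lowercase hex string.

027d

Key "w2qb" = 77 32 71 62 is 4 bytes ≤ B = 6; zero-pad to 6 bytes: K' = 77 32 71 62 00 00.
K' ⊕ ipad = 41 04 47 54 36 36.  K' ⊕ opad = 2b 6e 2d 3e 5c 5c.
Inner input = (K'⊕ipad) ∥ m = 41 04 47 54 36 36 ∥ a7 a4 28.
Inner hash: sum = 65+4+71+84+54+54+167+164+40 = 703 → 02 bf.
Outer input = (K'⊕opad) ∥ inner = 2b 6e 2d 3e 5c 5c ∥ 02 bf.
Outer hash (tag): sum = 43+110+45+62+92+92+2+191 = 637 → 02 7d.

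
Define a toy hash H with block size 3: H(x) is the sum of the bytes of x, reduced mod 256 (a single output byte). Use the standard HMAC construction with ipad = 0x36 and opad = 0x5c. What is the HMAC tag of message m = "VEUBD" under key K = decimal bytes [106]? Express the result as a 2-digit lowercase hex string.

2c

Key decimal bytes [106] = 6a is 1 byte ≤ B = 3; zero-pad to 3 bytes: K' = 6a 00 00.
K' ⊕ ipad = 5c 36 36.  K' ⊕ opad = 36 5c 5c.
Inner input = (K'⊕ipad) ∥ m = 5c 36 36 ∥ 56 45 55 42 44.
Inner hash: sum = 92+54+54+86+69+85+66+68 = 574; mod 256 = 62 → 3e.
Outer input = (K'⊕opad) ∥ inner = 36 5c 5c ∥ 3e.
Outer hash (tag): sum = 54+92+92+62 = 300; mod 256 = 44 → 2c.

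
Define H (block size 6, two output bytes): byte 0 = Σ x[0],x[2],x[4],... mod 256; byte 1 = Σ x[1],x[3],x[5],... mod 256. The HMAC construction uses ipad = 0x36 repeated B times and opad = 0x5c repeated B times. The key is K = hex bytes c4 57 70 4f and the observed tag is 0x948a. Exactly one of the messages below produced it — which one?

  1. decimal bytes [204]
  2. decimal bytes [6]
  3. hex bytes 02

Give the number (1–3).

Key hex bytes c4 57 70 4f is 4 bytes ≤ B = 6; zero-pad to 6 bytes: K' = c4 57 70 4f 00 00.
K' ⊕ ipad = f2 61 46 79 36 36; K' ⊕ opad = 98 0b 2c 13 5c 5c.
m1: inner = H(f2 61 46 79 36 36 cc) = 3a 10; tag = H(98 0b 2c 13 5c 5c 3a 10) = 5a8a
m2: inner = H(f2 61 46 79 36 36 06) = 74 10; tag = H(98 0b 2c 13 5c 5c 74 10) = 948a ← matches
m3: inner = H(f2 61 46 79 36 36 02) = 70 10; tag = H(98 0b 2c 13 5c 5c 70 10) = 908a

2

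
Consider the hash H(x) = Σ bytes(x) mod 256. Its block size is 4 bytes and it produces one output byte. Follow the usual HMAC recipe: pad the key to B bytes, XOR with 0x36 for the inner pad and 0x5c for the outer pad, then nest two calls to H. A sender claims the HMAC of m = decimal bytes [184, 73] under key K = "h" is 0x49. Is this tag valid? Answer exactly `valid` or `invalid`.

Key "h" = 68 is 1 byte ≤ B = 4; zero-pad to 4 bytes: K' = 68 00 00 00.
K' ⊕ ipad = 5e 36 36 36; K' ⊕ opad = 34 5c 5c 5c.
Inner hash: sum = 94+54+54+54+184+73 = 513; mod 256 = 1 → 01.
Outer hash (recomputed tag): sum = 52+92+92+92+1 = 329; mod 256 = 73 → 49.
Recomputed tag = 49; claimed = 49 → match.

valid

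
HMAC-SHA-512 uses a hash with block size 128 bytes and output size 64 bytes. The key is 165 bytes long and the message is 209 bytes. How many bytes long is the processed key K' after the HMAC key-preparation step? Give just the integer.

Key is 165 > 128 bytes, so it is hashed to 64 bytes then zero-padded to 128: |K'| = 128.

128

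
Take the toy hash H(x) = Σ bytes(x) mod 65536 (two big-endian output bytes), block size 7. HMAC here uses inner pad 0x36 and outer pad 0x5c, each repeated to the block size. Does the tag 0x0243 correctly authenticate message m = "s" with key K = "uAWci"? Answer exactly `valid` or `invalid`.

Key "uAWci" = 75 41 57 63 69 is 5 bytes ≤ B = 7; zero-pad to 7 bytes: K' = 75 41 57 63 69 00 00.
K' ⊕ ipad = 43 77 61 55 5f 36 36; K' ⊕ opad = 29 1d 0b 3f 35 5c 5c.
Inner hash: sum = 67+119+97+85+95+54+54+115 = 686 → 02 ae.
Outer hash (recomputed tag): sum = 41+29+11+63+53+92+92+2+174 = 557 → 02 2d.
Recomputed tag = 022d; claimed = 0243 → mismatch.

invalid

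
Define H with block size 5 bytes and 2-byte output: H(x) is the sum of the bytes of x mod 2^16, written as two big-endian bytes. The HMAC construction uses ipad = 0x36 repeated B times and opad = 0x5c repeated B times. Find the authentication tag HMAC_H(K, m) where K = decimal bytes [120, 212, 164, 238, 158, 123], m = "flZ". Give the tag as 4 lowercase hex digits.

Key decimal bytes [120, 212, 164, 238, 158, 123] = 78 d4 a4 ee 9e 7b is 6 bytes > B = 5, so hash it first: H(key) = 03 f7, then zero-pad to 5 bytes: K' = 03 f7 00 00 00.
K' ⊕ ipad = 35 c1 36 36 36.  K' ⊕ opad = 5f ab 5c 5c 5c.
Inner input = (K'⊕ipad) ∥ m = 35 c1 36 36 36 ∥ 66 6c 5a.
Inner hash: sum = 53+193+54+54+54+102+108+90 = 708 → 02 c4.
Outer input = (K'⊕opad) ∥ inner = 5f ab 5c 5c 5c ∥ 02 c4.
Outer hash (tag): sum = 95+171+92+92+92+2+196 = 740 → 02 e4.

02e4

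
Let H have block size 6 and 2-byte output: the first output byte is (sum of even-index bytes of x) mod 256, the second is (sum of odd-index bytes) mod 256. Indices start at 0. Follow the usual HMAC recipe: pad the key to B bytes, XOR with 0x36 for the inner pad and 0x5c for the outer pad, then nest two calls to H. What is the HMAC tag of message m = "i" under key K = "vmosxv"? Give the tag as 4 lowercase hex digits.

Key "vmosxv" = 76 6d 6f 73 78 76 is exactly B = 6 bytes: K' = 76 6d 6f 73 78 76.
K' ⊕ ipad = 40 5b 59 45 4e 40.  K' ⊕ opad = 2a 31 33 2f 24 2a.
Inner input = (K'⊕ipad) ∥ m = 40 5b 59 45 4e 40 ∥ 69.
Inner hash: even-index sum = 336 mod 256 = 80; odd-index sum = 224 mod 256 = 224 → 50 e0.
Outer input = (K'⊕opad) ∥ inner = 2a 31 33 2f 24 2a ∥ 50 e0.
Outer hash (tag): even-index sum = 209 mod 256 = 209; odd-index sum = 362 mod 256 = 106 → d1 6a.

d16a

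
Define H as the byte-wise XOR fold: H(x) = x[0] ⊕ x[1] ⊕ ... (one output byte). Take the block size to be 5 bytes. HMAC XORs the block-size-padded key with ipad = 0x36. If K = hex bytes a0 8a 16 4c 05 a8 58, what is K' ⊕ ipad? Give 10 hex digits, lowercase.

Key hex bytes a0 8a 16 4c 05 a8 58 is 7 bytes > B = 5, so hash it first: H(key) = 85, then zero-pad to 5 bytes: K' = 85 00 00 00 00.
XOR each byte with 0x36: 85⊕36=b3, 00⊕36=36, 00⊕36=36, 00⊕36=36, 00⊕36=36.

b336363636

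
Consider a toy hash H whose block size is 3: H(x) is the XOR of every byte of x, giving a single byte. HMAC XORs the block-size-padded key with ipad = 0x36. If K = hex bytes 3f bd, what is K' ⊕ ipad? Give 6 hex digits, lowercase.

098b36

Key hex bytes 3f bd is 2 bytes ≤ B = 3; zero-pad to 3 bytes: K' = 3f bd 00.
XOR each byte with 0x36: 3f⊕36=09, bd⊕36=8b, 00⊕36=36.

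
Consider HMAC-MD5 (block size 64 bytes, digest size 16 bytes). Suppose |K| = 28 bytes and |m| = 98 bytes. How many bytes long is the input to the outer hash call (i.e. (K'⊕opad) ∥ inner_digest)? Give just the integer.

Key is 28 ≤ 64 bytes, zero-padded: |K'| = 64.
Outer input = (K'⊕opad) ∥ H(inner) → 64 + 16 = 80 bytes.

80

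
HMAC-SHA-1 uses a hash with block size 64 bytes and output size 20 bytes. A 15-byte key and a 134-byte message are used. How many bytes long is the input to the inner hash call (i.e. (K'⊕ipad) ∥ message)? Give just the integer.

Key is 15 ≤ 64 bytes, zero-padded: |K'| = 64.
Inner input = (K'⊕ipad) ∥ m → 64 + 134 = 198 bytes.

198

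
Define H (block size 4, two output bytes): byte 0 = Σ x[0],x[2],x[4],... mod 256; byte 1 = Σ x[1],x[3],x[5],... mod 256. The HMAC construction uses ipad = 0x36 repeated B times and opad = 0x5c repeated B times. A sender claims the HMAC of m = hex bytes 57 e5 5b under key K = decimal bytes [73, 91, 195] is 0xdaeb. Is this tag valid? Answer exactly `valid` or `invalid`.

valid

Key decimal bytes [73, 91, 195] = 49 5b c3 is 3 bytes ≤ B = 4; zero-pad to 4 bytes: K' = 49 5b c3 00.
K' ⊕ ipad = 7f 6d f5 36; K' ⊕ opad = 15 07 9f 5c.
Inner hash: even-index sum = 550 mod 256 = 38; odd-index sum = 392 mod 256 = 136 → 26 88.
Outer hash (recomputed tag): even-index sum = 218 mod 256 = 218; odd-index sum = 235 mod 256 = 235 → da eb.
Recomputed tag = daeb; claimed = daeb → match.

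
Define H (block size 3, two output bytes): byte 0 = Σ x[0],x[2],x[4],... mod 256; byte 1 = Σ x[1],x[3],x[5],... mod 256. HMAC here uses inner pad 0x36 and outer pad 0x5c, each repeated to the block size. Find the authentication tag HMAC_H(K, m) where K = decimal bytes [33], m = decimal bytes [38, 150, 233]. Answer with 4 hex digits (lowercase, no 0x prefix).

1e3f

Key decimal bytes [33] = 21 is 1 byte ≤ B = 3; zero-pad to 3 bytes: K' = 21 00 00.
K' ⊕ ipad = 17 36 36.  K' ⊕ opad = 7d 5c 5c.
Inner input = (K'⊕ipad) ∥ m = 17 36 36 ∥ 26 96 e9.
Inner hash: even-index sum = 227 mod 256 = 227; odd-index sum = 325 mod 256 = 69 → e3 45.
Outer input = (K'⊕opad) ∥ inner = 7d 5c 5c ∥ e3 45.
Outer hash (tag): even-index sum = 286 mod 256 = 30; odd-index sum = 319 mod 256 = 63 → 1e 3f.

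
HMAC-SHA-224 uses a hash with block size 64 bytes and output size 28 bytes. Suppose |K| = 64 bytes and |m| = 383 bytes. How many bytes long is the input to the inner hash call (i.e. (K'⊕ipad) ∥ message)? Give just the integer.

Key is 64 ≤ 64 bytes, zero-padded: |K'| = 64.
Inner input = (K'⊕ipad) ∥ m → 64 + 383 = 447 bytes.

447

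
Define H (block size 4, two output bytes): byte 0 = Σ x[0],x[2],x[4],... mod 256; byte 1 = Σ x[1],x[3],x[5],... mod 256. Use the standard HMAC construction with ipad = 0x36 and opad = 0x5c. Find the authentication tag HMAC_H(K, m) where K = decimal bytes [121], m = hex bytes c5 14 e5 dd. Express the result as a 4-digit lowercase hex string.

Key decimal bytes [121] = 79 is 1 byte ≤ B = 4; zero-pad to 4 bytes: K' = 79 00 00 00.
K' ⊕ ipad = 4f 36 36 36.  K' ⊕ opad = 25 5c 5c 5c.
Inner input = (K'⊕ipad) ∥ m = 4f 36 36 36 ∥ c5 14 e5 dd.
Inner hash: even-index sum = 559 mod 256 = 47; odd-index sum = 349 mod 256 = 93 → 2f 5d.
Outer input = (K'⊕opad) ∥ inner = 25 5c 5c 5c ∥ 2f 5d.
Outer hash (tag): even-index sum = 176 mod 256 = 176; odd-index sum = 277 mod 256 = 21 → b0 15.

b015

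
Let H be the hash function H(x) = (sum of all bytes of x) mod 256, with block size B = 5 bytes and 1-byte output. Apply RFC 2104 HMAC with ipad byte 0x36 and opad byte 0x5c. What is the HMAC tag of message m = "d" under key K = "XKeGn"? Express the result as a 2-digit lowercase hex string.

0c

Key "XKeGn" = 58 4b 65 47 6e is exactly B = 5 bytes: K' = 58 4b 65 47 6e.
K' ⊕ ipad = 6e 7d 53 71 58.  K' ⊕ opad = 04 17 39 1b 32.
Inner input = (K'⊕ipad) ∥ m = 6e 7d 53 71 58 ∥ 64.
Inner hash: sum = 110+125+83+113+88+100 = 619; mod 256 = 107 → 6b.
Outer input = (K'⊕opad) ∥ inner = 04 17 39 1b 32 ∥ 6b.
Outer hash (tag): sum = 4+23+57+27+50+107 = 268; mod 256 = 12 → 0c.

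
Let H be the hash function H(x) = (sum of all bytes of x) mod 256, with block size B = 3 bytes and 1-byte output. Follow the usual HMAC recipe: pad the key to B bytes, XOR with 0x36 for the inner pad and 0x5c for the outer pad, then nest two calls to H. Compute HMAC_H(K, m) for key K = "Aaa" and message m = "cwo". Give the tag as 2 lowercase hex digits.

Key "Aaa" = 41 61 61 is exactly B = 3 bytes: K' = 41 61 61.
K' ⊕ ipad = 77 57 57.  K' ⊕ opad = 1d 3d 3d.
Inner input = (K'⊕ipad) ∥ m = 77 57 57 ∥ 63 77 6f.
Inner hash: sum = 119+87+87+99+119+111 = 622; mod 256 = 110 → 6e.
Outer input = (K'⊕opad) ∥ inner = 1d 3d 3d ∥ 6e.
Outer hash (tag): sum = 29+61+61+110 = 261; mod 256 = 5 → 05.

05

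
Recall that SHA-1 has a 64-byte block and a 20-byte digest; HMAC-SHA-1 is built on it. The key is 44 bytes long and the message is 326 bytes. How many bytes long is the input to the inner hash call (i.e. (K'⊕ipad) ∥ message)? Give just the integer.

Key is 44 ≤ 64 bytes, zero-padded: |K'| = 64.
Inner input = (K'⊕ipad) ∥ m → 64 + 326 = 390 bytes.

390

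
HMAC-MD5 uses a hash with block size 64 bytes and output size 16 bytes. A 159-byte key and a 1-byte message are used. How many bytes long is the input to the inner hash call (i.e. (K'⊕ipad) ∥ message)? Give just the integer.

Key is 159 > 64 bytes, so it is hashed to 16 bytes then zero-padded to 64: |K'| = 64.
Inner input = (K'⊕ipad) ∥ m → 64 + 1 = 65 bytes.

65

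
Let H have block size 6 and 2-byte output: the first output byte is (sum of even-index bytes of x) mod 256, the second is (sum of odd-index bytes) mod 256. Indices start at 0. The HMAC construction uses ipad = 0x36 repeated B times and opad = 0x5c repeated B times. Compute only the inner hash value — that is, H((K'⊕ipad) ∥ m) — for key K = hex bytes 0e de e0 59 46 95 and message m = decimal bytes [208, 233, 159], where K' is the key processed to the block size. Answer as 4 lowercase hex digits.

Key hex bytes 0e de e0 59 46 95 is exactly B = 6 bytes: K' = 0e de e0 59 46 95.
K' ⊕ ipad = 38 e8 d6 6f 70 a3.
Inner input = 38 e8 d6 6f 70 a3 ∥ d0 e9 9f.
Inner hash: even-index sum = 749 mod 256 = 237; odd-index sum = 739 mod 256 = 227 → ed e3.

ede3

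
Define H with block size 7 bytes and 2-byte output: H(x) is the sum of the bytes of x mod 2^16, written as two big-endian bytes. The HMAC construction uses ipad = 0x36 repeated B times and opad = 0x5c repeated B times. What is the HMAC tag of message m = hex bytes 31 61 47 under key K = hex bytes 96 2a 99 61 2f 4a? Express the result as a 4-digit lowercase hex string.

Key hex bytes 96 2a 99 61 2f 4a is 6 bytes ≤ B = 7; zero-pad to 7 bytes: K' = 96 2a 99 61 2f 4a 00.
K' ⊕ ipad = a0 1c af 57 19 7c 36.  K' ⊕ opad = ca 76 c5 3d 73 16 5c.
Inner input = (K'⊕ipad) ∥ m = a0 1c af 57 19 7c 36 ∥ 31 61 47.
Inner hash: sum = 160+28+175+87+25+124+54+49+97+71 = 870 → 03 66.
Outer input = (K'⊕opad) ∥ inner = ca 76 c5 3d 73 16 5c ∥ 03 66.
Outer hash (tag): sum = 202+118+197+61+115+22+92+3+102 = 912 → 03 90.

0390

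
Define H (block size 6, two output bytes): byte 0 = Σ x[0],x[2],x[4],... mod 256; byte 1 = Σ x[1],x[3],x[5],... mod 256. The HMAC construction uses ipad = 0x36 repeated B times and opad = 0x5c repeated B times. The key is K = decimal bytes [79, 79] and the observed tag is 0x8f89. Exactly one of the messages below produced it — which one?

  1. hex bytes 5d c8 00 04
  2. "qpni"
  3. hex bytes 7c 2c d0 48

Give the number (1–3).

2

Key decimal bytes [79, 79] = 4f 4f is 2 bytes ≤ B = 6; zero-pad to 6 bytes: K' = 4f 4f 00 00 00 00.
K' ⊕ ipad = 79 79 36 36 36 36; K' ⊕ opad = 13 13 5c 5c 5c 5c.
m1: inner = H(79 79 36 36 36 36 5d c8 00 04) = 42 b1; tag = H(13 13 5c 5c 5c 5c 42 b1) = 0d7c
m2: inner = H(79 79 36 36 36 36 71 70 6e 69) = c4 be; tag = H(13 13 5c 5c 5c 5c c4 be) = 8f89 ← matches
m3: inner = H(79 79 36 36 36 36 7c 2c d0 48) = 31 59; tag = H(13 13 5c 5c 5c 5c 31 59) = fc24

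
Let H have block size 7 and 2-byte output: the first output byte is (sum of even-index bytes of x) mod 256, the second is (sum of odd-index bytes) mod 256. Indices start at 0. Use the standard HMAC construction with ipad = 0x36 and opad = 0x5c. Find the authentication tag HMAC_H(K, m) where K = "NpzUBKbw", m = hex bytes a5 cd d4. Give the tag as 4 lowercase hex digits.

Key "NpzUBKbw" = 4e 70 7a 55 42 4b 62 77 is 8 bytes > B = 7, so hash it first: H(key) = 6c 87, then zero-pad to 7 bytes: K' = 6c 87 00 00 00 00 00.
K' ⊕ ipad = 5a b1 36 36 36 36 36.  K' ⊕ opad = 30 db 5c 5c 5c 5c 5c.
Inner input = (K'⊕ipad) ∥ m = 5a b1 36 36 36 36 36 ∥ a5 cd d4.
Inner hash: even-index sum = 457 mod 256 = 201; odd-index sum = 662 mod 256 = 150 → c9 96.
Outer input = (K'⊕opad) ∥ inner = 30 db 5c 5c 5c 5c 5c ∥ c9 96.
Outer hash (tag): even-index sum = 474 mod 256 = 218; odd-index sum = 604 mod 256 = 92 → da 5c.

da5c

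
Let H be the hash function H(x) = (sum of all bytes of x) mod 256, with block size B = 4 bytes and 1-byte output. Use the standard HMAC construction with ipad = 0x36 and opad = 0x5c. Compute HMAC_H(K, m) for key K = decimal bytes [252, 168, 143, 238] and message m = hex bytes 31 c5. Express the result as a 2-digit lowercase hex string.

Key decimal bytes [252, 168, 143, 238] = fc a8 8f ee is exactly B = 4 bytes: K' = fc a8 8f ee.
K' ⊕ ipad = ca 9e b9 d8.  K' ⊕ opad = a0 f4 d3 b2.
Inner input = (K'⊕ipad) ∥ m = ca 9e b9 d8 ∥ 31 c5.
Inner hash: sum = 202+158+185+216+49+197 = 1007; mod 256 = 239 → ef.
Outer input = (K'⊕opad) ∥ inner = a0 f4 d3 b2 ∥ ef.
Outer hash (tag): sum = 160+244+211+178+239 = 1032; mod 256 = 8 → 08.

08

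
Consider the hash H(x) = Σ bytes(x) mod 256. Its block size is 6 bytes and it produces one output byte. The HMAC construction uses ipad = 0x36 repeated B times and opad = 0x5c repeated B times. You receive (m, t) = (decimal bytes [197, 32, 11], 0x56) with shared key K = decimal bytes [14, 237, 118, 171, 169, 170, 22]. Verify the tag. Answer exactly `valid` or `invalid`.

valid

Key decimal bytes [14, 237, 118, 171, 169, 170, 22] = 0e ed 76 ab a9 aa 16 is 7 bytes > B = 6, so hash it first: H(key) = 85, then zero-pad to 6 bytes: K' = 85 00 00 00 00 00.
K' ⊕ ipad = b3 36 36 36 36 36; K' ⊕ opad = d9 5c 5c 5c 5c 5c.
Inner hash: sum = 179+54+54+54+54+54+197+32+11 = 689; mod 256 = 177 → b1.
Outer hash (recomputed tag): sum = 217+92+92+92+92+92+177 = 854; mod 256 = 86 → 56.
Recomputed tag = 56; claimed = 56 → match.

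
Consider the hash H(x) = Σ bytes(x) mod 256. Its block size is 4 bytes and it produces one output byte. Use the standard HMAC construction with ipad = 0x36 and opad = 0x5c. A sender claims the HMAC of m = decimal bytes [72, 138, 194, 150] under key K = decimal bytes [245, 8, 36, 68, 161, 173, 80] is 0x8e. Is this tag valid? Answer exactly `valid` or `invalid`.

invalid

Key decimal bytes [245, 8, 36, 68, 161, 173, 80] = f5 08 24 44 a1 ad 50 is 7 bytes > B = 4, so hash it first: H(key) = 03, then zero-pad to 4 bytes: K' = 03 00 00 00.
K' ⊕ ipad = 35 36 36 36; K' ⊕ opad = 5f 5c 5c 5c.
Inner hash: sum = 53+54+54+54+72+138+194+150 = 769; mod 256 = 1 → 01.
Outer hash (recomputed tag): sum = 95+92+92+92+1 = 372; mod 256 = 116 → 74.
Recomputed tag = 74; claimed = 8e → mismatch.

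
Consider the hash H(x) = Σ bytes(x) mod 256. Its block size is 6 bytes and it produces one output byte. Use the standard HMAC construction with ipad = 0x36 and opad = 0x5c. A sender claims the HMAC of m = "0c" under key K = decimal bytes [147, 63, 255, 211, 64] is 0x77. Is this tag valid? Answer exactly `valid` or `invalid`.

valid

Key decimal bytes [147, 63, 255, 211, 64] = 93 3f ff d3 40 is 5 bytes ≤ B = 6; zero-pad to 6 bytes: K' = 93 3f ff d3 40 00.
K' ⊕ ipad = a5 09 c9 e5 76 36; K' ⊕ opad = cf 63 a3 8f 1c 5c.
Inner hash: sum = 165+9+201+229+118+54+48+99 = 923; mod 256 = 155 → 9b.
Outer hash (recomputed tag): sum = 207+99+163+143+28+92+155 = 887; mod 256 = 119 → 77.
Recomputed tag = 77; claimed = 77 → match.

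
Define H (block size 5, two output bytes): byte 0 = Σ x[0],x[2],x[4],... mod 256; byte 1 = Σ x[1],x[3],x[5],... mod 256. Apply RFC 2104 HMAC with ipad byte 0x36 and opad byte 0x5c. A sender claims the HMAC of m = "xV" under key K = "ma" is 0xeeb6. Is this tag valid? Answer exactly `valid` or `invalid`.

valid

Key "ma" = 6d 61 is 2 bytes ≤ B = 5; zero-pad to 5 bytes: K' = 6d 61 00 00 00.
K' ⊕ ipad = 5b 57 36 36 36; K' ⊕ opad = 31 3d 5c 5c 5c.
Inner hash: even-index sum = 285 mod 256 = 29; odd-index sum = 261 mod 256 = 5 → 1d 05.
Outer hash (recomputed tag): even-index sum = 238 mod 256 = 238; odd-index sum = 182 mod 256 = 182 → ee b6.
Recomputed tag = eeb6; claimed = eeb6 → match.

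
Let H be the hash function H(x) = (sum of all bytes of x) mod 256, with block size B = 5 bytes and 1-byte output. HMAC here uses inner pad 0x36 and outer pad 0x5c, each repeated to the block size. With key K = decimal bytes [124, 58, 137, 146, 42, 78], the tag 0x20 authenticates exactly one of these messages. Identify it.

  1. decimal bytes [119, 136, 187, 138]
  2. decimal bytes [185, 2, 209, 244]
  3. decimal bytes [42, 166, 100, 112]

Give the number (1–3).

1

Key decimal bytes [124, 58, 137, 146, 42, 78] = 7c 3a 89 92 2a 4e is 6 bytes > B = 5, so hash it first: H(key) = 49, then zero-pad to 5 bytes: K' = 49 00 00 00 00.
K' ⊕ ipad = 7f 36 36 36 36; K' ⊕ opad = 15 5c 5c 5c 5c.
m1: inner = H(7f 36 36 36 36 77 88 bb 8a) = 9b; tag = H(15 5c 5c 5c 5c 9b) = 20 ← matches
m2: inner = H(7f 36 36 36 36 b9 02 d1 f4) = d7; tag = H(15 5c 5c 5c 5c d7) = 5c
m3: inner = H(7f 36 36 36 36 2a a6 64 70) = fb; tag = H(15 5c 5c 5c 5c fb) = 80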